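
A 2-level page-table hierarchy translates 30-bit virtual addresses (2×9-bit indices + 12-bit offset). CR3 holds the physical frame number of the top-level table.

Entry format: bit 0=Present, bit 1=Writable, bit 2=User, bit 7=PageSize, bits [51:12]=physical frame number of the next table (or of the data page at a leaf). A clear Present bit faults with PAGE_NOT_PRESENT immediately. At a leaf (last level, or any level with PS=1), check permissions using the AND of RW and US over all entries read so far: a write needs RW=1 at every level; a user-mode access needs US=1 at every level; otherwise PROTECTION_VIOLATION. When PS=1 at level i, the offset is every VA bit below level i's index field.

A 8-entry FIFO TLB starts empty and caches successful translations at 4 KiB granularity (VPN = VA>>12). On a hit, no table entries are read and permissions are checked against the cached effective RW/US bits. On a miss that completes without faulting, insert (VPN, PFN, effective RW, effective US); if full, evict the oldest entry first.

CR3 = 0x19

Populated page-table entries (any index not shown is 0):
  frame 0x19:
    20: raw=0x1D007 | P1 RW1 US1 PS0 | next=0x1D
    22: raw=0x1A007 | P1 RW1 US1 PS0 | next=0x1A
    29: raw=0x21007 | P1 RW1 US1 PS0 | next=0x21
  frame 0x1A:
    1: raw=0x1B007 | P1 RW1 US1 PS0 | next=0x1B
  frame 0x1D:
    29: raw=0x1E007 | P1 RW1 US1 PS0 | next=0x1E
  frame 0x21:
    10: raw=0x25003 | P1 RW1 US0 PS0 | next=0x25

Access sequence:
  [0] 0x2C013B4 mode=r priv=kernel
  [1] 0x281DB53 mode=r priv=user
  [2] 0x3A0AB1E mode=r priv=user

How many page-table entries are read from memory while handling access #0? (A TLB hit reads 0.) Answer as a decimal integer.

Walk each access:
#0 VA=0x2C013B4 (r,kernel):
  lvl0: tbl 0x19, slot 22 ⇒ 0x1A007 (P1/RW1/US1/PS0)
  lvl1: tbl 0x1A, slot 1 ⇒ 0x1B007 (P1/RW1/US1/PS0)
  → PA=0x1B3B4  (2 entries read)
#1 VA=0x281DB53 (r,user):
  lvl0: tbl 0x19, slot 20 ⇒ 0x1D007 (P1/RW1/US1/PS0)
  lvl1: tbl 0x1D, slot 29 ⇒ 0x1E007 (P1/RW1/US1/PS0)
  → PA=0x1EB53  (2 entries read)
#2 VA=0x3A0AB1E (r,user):
  lvl0: tbl 0x19, slot 29 ⇒ 0x21007 (P1/RW1/US1/PS0)
  lvl1: tbl 0x21, slot 10 ⇒ 0x25003 (P1/RW1/US0/PS0)
  → PROTECTION_VIOLATION  (2 entries read)

Entries read for #0: 2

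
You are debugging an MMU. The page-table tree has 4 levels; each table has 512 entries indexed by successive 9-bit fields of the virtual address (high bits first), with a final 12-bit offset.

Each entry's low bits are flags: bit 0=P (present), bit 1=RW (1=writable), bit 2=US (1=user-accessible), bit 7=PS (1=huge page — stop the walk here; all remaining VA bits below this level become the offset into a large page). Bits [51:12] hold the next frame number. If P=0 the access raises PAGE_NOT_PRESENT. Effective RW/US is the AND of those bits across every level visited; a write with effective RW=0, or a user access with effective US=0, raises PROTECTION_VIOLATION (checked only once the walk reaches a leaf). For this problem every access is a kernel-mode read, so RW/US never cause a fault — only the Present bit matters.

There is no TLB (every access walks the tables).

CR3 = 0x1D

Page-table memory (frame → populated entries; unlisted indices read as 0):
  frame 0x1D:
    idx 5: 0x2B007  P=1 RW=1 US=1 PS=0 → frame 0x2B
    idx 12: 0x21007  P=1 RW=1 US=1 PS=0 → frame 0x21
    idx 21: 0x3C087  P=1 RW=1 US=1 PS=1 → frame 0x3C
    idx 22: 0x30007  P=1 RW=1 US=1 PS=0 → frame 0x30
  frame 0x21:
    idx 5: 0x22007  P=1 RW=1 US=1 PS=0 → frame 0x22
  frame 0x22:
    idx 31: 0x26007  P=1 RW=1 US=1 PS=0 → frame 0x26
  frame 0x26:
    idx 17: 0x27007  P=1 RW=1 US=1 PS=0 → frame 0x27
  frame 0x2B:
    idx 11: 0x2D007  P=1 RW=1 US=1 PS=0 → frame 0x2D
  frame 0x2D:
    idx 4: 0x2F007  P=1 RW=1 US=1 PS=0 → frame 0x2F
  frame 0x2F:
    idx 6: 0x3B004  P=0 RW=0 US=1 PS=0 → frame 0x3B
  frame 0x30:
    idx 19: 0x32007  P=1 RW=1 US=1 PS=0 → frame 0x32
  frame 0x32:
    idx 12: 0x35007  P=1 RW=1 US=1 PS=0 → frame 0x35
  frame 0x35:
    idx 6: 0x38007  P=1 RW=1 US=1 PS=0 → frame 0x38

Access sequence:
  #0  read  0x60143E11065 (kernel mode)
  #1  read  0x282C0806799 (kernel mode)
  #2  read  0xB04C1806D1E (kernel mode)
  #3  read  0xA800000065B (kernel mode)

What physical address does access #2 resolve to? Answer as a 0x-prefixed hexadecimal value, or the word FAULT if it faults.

Walk each access:
#0 VA=0x60143E11065 (r,kernel):
  L0 @0x1D[12] → 0x21007  P=1,RW=1,US=1,PS=0
  L1 @0x21[5] → 0x22007  P=1,RW=1,US=1,PS=0
  L2 @0x22[31] → 0x26007  P=1,RW=1,US=1,PS=0
  L3 @0x26[17] → 0x27007  P=1,RW=1,US=1,PS=0
  → PA=0x27065  (4 entries read)
#1 VA=0x282C0806799 (r,kernel):
  L0 @0x1D[5] → 0x2B007  P=1,RW=1,US=1,PS=0
  L1 @0x2B[11] → 0x2D007  P=1,RW=1,US=1,PS=0
  L2 @0x2D[4] → 0x2F007  P=1,RW=1,US=1,PS=0
  L3 @0x2F[6] → 0x3B004  P=0,RW=0,US=1,PS=0
  ⇒ fault: PAGE_NOT_PRESENT  — 4 lookups
#2 VA=0xB04C1806D1E (r,kernel):
  L0 @0x1D[22] → 0x30007  P=1,RW=1,US=1,PS=0
  L1 @0x30[19] → 0x32007  P=1,RW=1,US=1,PS=0
  L2 @0x32[12] → 0x35007  P=1,RW=1,US=1,PS=0
  L3 @0x35[6] → 0x38007  P=1,RW=1,US=1,PS=0
  → PA=0x38D1E  (4 entries read)
#3 VA=0xA800000065B (r,kernel):
  L0 @0x1D[21] → 0x3C087  P=1,RW=1,US=1,PS=1
  → PA=0x3C65B (huge @L0)  (1 entries read)

Access #2 PA: 0x38D1E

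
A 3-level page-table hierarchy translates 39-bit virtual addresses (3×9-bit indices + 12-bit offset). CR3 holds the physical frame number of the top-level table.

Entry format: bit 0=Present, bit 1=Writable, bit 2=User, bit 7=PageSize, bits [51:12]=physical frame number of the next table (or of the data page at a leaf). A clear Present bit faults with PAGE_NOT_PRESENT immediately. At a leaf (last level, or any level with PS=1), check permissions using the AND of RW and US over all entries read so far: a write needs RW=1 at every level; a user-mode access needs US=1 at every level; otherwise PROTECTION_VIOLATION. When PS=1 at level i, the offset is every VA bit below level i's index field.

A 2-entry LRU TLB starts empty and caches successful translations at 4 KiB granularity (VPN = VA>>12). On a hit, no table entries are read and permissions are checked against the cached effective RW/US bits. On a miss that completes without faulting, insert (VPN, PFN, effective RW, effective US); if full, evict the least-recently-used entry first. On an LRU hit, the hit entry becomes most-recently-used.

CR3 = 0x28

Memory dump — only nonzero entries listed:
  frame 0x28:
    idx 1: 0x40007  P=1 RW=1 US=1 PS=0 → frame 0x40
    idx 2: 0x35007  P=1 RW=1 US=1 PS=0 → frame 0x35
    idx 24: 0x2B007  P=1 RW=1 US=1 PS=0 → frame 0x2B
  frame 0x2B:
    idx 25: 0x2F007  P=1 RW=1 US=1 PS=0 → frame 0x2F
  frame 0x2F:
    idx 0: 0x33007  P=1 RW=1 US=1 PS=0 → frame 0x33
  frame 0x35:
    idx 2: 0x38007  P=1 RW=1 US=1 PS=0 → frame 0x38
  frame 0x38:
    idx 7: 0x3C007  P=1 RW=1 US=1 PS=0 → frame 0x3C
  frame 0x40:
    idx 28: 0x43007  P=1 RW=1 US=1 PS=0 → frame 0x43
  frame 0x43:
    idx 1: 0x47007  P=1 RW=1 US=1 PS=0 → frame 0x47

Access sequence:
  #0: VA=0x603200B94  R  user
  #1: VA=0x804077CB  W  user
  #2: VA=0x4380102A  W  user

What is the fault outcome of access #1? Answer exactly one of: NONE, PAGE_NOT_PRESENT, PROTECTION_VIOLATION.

Walk each access:
#0 VA=0x603200B94 (r,user):
  L0: frame=0x28 idx=24 entry=0x2B007 [P=1 RW=1 US=1 PS=0]
  L1: frame=0x2B idx=25 entry=0x2F007 [P=1 RW=1 US=1 PS=0]
  L2: frame=0x2F idx=0 entry=0x33007 [P=1 RW=1 US=1 PS=0]
  ✓ 0x33B94  — 3 lookups
#1 VA=0x804077CB (w,user):
  L0: frame=0x28 idx=2 entry=0x35007 [P=1 RW=1 US=1 PS=0]
  L1: frame=0x35 idx=2 entry=0x38007 [P=1 RW=1 US=1 PS=0]
  L2: frame=0x38 idx=7 entry=0x3C007 [P=1 RW=1 US=1 PS=0]
  ✓ 0x3C7CB  — 3 lookups
#2 VA=0x4380102A (w,user):
  L0: frame=0x28 idx=1 entry=0x40007 [P=1 RW=1 US=1 PS=0]
  L1: frame=0x40 idx=28 entry=0x43007 [P=1 RW=1 US=1 PS=0]
  L2: frame=0x43 idx=1 entry=0x47007 [P=1 RW=1 US=1 PS=0]
  ✓ 0x4702A  — 3 lookups

Access #1 fault: NONE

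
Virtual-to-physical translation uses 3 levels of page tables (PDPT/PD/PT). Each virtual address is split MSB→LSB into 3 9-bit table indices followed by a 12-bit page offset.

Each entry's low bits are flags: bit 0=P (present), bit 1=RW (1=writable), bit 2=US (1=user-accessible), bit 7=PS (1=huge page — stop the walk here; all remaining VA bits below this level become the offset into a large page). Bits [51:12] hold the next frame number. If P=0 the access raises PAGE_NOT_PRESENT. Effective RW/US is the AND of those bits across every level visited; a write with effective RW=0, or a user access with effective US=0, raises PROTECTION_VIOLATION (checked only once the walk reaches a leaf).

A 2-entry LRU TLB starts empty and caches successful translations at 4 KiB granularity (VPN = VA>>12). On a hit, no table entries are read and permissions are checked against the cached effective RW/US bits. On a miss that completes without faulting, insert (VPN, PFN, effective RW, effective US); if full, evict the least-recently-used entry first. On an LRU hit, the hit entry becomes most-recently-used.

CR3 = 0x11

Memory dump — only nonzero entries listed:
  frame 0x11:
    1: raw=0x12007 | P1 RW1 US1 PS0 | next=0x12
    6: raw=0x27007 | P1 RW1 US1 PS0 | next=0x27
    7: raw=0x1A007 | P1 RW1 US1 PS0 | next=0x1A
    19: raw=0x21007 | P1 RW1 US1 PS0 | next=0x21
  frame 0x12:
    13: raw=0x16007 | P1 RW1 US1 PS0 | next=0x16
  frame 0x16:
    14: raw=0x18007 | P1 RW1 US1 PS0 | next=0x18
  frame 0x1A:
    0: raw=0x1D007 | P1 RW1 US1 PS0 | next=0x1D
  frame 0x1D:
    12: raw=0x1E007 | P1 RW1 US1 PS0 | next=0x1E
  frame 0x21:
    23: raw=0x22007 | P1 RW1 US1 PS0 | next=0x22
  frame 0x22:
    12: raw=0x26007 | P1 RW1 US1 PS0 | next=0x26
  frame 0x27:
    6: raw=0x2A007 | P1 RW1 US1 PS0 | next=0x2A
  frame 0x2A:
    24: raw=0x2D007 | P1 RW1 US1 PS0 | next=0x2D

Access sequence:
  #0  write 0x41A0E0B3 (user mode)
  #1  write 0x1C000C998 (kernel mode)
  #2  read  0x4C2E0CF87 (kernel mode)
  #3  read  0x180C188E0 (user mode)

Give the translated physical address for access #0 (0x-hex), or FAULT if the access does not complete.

Walk each access:
#0 VA=0x41A0E0B3 (w,user):
  [0] read 0x11 idx=1: raw=0x12007 flags P=1 W=1 U=1 S=0
  [1] read 0x12 idx=13: raw=0x16007 flags P=1 W=1 U=1 S=0
  [2] read 0x16 idx=14: raw=0x18007 flags P=1 W=1 U=1 S=0
  ⇒ phys 0x180B3  [3 reads]
#1 VA=0x1C000C998 (w,kernel):
  [0] read 0x11 idx=7: raw=0x1A007 flags P=1 W=1 U=1 S=0
  [1] read 0x1A idx=0: raw=0x1D007 flags P=1 W=1 U=1 S=0
  [2] read 0x1D idx=12: raw=0x1E007 flags P=1 W=1 U=1 S=0
  ⇒ phys 0x1E998  [3 reads]
#2 VA=0x4C2E0CF87 (r,kernel):
  [0] read 0x11 idx=19: raw=0x21007 flags P=1 W=1 U=1 S=0
  [1] read 0x21 idx=23: raw=0x22007 flags P=1 W=1 U=1 S=0
  [2] read 0x22 idx=12: raw=0x26007 flags P=1 W=1 U=1 S=0
  ⇒ phys 0x26F87  [3 reads]
#3 VA=0x180C188E0 (r,user):
  [0] read 0x11 idx=6: raw=0x27007 flags P=1 W=1 U=1 S=0
  [1] read 0x27 idx=6: raw=0x2A007 flags P=1 W=1 U=1 S=0
  [2] read 0x2A idx=24: raw=0x2D007 flags P=1 W=1 U=1 S=0
  ⇒ phys 0x2D8E0  [3 reads]

Access #0 PA: 0x180B3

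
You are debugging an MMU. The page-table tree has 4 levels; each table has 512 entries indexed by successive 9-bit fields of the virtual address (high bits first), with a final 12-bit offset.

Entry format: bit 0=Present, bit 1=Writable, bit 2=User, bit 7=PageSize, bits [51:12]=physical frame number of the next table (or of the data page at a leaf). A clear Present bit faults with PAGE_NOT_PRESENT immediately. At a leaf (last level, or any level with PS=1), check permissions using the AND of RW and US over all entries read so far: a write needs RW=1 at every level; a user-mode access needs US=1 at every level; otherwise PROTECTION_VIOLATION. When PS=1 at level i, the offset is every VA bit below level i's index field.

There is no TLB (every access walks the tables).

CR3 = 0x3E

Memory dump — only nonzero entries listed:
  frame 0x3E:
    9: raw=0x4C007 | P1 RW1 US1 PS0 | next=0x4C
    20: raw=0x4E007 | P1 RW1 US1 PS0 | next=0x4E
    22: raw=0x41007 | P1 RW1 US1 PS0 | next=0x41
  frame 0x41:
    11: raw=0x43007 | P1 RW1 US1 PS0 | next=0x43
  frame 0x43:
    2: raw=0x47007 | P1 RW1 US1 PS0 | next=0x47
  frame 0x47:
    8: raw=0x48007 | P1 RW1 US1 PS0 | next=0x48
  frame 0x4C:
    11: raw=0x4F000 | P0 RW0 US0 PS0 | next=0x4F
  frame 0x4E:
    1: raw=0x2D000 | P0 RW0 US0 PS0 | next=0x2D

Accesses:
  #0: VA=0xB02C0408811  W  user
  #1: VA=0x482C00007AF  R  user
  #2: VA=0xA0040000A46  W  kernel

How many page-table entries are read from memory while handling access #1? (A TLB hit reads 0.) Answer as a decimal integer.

Per-access translation:
#0 VA=0xB02C0408811 (w,user):
  L0: frame=0x3E idx=22 entry=0x41007 [P=1 RW=1 US=1 PS=0]
  L1: frame=0x41 idx=11 entry=0x43007 [P=1 RW=1 US=1 PS=0]
  L2: frame=0x43 idx=2 entry=0x47007 [P=1 RW=1 US=1 PS=0]
  L3: frame=0x47 idx=8 entry=0x48007 [P=1 RW=1 US=1 PS=0]
  → PA=0x48811  (4 entries read)
#1 VA=0x482C00007AF (r,user):
  L0: frame=0x3E idx=9 entry=0x4C007 [P=1 RW=1 US=1 PS=0]
  L1: frame=0x4C idx=11 entry=0x4F000 [P=0 RW=0 US=0 PS=0]
  ✗ PAGE_NOT_PRESENT  [2 reads]
#2 VA=0xA0040000A46 (w,kernel):
  L0: frame=0x3E idx=20 entry=0x4E007 [P=1 RW=1 US=1 PS=0]
  L1: frame=0x4E idx=1 entry=0x2D000 [P=0 RW=0 US=0 PS=0]
  ✗ PAGE_NOT_PRESENT  [2 reads]

Entries read for #1: 2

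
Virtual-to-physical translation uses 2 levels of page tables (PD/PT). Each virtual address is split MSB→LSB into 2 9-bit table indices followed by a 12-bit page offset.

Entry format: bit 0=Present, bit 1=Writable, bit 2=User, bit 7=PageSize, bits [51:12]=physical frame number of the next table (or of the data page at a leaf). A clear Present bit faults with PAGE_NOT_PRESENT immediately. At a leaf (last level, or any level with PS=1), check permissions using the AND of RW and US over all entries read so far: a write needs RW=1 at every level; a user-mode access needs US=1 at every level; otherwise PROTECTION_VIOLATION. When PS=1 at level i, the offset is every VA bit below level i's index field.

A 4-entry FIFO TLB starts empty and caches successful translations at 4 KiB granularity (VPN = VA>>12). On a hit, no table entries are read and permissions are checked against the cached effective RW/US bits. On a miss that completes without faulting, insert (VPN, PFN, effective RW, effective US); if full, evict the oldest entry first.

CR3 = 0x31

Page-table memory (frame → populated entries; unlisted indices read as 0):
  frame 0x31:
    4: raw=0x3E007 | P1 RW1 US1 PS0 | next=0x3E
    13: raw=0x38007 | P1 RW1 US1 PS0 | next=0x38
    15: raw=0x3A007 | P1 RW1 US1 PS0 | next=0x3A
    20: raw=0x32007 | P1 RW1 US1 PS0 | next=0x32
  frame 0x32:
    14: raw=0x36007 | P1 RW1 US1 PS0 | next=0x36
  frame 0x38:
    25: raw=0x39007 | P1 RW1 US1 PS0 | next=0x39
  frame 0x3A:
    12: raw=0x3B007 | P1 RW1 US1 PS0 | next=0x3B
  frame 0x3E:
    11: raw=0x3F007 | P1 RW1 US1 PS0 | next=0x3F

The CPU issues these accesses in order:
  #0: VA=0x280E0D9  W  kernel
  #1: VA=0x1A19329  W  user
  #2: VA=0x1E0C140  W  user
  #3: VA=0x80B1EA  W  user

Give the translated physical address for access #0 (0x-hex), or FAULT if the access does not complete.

Per-access translation:
#0 VA=0x280E0D9 (w,kernel):
  L0: frame=0x31 idx=20 entry=0x32007 [P=1 RW=1 US=1 PS=0]
  L1: frame=0x32 idx=14 entry=0x36007 [P=1 RW=1 US=1 PS=0]
  ⇒ phys 0x360D9  [2 reads]
#1 VA=0x1A19329 (w,user):
  L0: frame=0x31 idx=13 entry=0x38007 [P=1 RW=1 US=1 PS=0]
  L1: frame=0x38 idx=25 entry=0x39007 [P=1 RW=1 US=1 PS=0]
  ⇒ phys 0x39329  [2 reads]
#2 VA=0x1E0C140 (w,user):
  L0: frame=0x31 idx=15 entry=0x3A007 [P=1 RW=1 US=1 PS=0]
  L1: frame=0x3A idx=12 entry=0x3B007 [P=1 RW=1 US=1 PS=0]
  ⇒ phys 0x3B140  [2 reads]
#3 VA=0x80B1EA (w,user):
  L0: frame=0x31 idx=4 entry=0x3E007 [P=1 RW=1 US=1 PS=0]
  L1: frame=0x3E idx=11 entry=0x3F007 [P=1 RW=1 US=1 PS=0]
  ⇒ phys 0x3F1EA  [2 reads]

Access #0 PA: 0x360D9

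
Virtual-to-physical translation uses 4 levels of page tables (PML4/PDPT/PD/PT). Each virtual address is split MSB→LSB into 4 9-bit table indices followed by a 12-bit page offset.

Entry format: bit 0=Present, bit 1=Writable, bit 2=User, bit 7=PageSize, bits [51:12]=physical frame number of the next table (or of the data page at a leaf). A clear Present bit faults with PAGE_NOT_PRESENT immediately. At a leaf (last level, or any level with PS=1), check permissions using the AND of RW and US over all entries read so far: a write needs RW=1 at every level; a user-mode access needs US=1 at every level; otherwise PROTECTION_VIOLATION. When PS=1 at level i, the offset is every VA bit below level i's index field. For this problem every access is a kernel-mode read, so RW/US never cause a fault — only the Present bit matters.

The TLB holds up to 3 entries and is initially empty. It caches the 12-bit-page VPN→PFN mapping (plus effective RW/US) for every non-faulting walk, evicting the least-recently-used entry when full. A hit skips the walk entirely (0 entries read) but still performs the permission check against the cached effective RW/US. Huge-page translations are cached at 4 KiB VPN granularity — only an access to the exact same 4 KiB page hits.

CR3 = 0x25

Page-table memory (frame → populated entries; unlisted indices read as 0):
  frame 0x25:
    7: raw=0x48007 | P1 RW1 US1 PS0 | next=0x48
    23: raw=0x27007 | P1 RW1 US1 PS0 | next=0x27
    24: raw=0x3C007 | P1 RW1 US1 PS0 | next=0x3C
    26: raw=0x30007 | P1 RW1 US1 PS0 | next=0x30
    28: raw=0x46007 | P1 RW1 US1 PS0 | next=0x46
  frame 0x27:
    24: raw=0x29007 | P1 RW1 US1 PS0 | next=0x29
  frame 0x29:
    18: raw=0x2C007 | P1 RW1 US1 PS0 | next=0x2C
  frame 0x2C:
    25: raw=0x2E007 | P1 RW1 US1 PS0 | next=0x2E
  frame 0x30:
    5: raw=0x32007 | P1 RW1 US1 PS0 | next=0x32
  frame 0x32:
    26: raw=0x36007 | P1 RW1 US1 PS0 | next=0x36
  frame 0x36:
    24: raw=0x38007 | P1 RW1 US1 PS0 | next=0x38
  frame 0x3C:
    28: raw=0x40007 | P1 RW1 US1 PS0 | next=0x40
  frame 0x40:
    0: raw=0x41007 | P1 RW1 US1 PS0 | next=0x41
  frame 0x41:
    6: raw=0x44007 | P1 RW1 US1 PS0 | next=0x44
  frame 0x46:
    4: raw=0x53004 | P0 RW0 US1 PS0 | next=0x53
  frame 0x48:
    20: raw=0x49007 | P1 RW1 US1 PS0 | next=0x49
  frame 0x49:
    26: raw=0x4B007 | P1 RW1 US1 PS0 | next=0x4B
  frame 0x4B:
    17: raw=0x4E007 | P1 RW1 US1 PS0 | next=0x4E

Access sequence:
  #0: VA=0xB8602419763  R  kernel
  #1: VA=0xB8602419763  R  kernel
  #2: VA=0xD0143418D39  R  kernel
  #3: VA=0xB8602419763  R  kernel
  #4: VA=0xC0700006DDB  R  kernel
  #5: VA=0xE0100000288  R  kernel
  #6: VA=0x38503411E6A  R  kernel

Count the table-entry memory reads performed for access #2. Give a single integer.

Per-access translation:
#0 VA=0xB8602419763 (r,kernel):
  L0 @0x25[23] → 0x27007  P=1,RW=1,US=1,PS=0
  L1 @0x27[24] → 0x29007  P=1,RW=1,US=1,PS=0
  L2 @0x29[18] → 0x2C007  P=1,RW=1,US=1,PS=0
  L3 @0x2C[25] → 0x2E007  P=1,RW=1,US=1,PS=0
  → PA=0x2E763  (4 entries read)
#1 VA=0xB8602419763 (r,kernel):
  TLB hit vpn=0xB8602419 → PA=0x2E763
#2 VA=0xD0143418D39 (r,kernel):
  L0 @0x25[26] → 0x30007  P=1,RW=1,US=1,PS=0
  L1 @0x30[5] → 0x32007  P=1,RW=1,US=1,PS=0
  L2 @0x32[26] → 0x36007  P=1,RW=1,US=1,PS=0
  L3 @0x36[24] → 0x38007  P=1,RW=1,US=1,PS=0
  → PA=0x38D39  (4 entries read)
#3 VA=0xB8602419763 (r,kernel):
  TLB hit vpn=0xB8602419 → PA=0x2E763
#4 VA=0xC0700006DDB (r,kernel):
  L0 @0x25[24] → 0x3C007  P=1,RW=1,US=1,PS=0
  L1 @0x3C[28] → 0x40007  P=1,RW=1,US=1,PS=0
  L2 @0x40[0] → 0x41007  P=1,RW=1,US=1,PS=0
  L3 @0x41[6] → 0x44007  P=1,RW=1,US=1,PS=0
  → PA=0x44DDB  (4 entries read)
#5 VA=0xE0100000288 (r,kernel):
  L0 @0x25[28] → 0x46007  P=1,RW=1,US=1,PS=0
  L1 @0x46[4] → 0x53004  P=0,RW=0,US=1,PS=0
  ⇒ fault: PAGE_NOT_PRESENT  — 2 lookups
#6 VA=0x38503411E6A (r,kernel):
  L0 @0x25[7] → 0x48007  P=1,RW=1,US=1,PS=0
  L1 @0x48[20] → 0x49007  P=1,RW=1,US=1,PS=0
  L2 @0x49[26] → 0x4B007  P=1,RW=1,US=1,PS=0
  L3 @0x4B[17] → 0x4E007  P=1,RW=1,US=1,PS=0
  → PA=0x4EE6A  (4 entries read)

Entries read for #2: 4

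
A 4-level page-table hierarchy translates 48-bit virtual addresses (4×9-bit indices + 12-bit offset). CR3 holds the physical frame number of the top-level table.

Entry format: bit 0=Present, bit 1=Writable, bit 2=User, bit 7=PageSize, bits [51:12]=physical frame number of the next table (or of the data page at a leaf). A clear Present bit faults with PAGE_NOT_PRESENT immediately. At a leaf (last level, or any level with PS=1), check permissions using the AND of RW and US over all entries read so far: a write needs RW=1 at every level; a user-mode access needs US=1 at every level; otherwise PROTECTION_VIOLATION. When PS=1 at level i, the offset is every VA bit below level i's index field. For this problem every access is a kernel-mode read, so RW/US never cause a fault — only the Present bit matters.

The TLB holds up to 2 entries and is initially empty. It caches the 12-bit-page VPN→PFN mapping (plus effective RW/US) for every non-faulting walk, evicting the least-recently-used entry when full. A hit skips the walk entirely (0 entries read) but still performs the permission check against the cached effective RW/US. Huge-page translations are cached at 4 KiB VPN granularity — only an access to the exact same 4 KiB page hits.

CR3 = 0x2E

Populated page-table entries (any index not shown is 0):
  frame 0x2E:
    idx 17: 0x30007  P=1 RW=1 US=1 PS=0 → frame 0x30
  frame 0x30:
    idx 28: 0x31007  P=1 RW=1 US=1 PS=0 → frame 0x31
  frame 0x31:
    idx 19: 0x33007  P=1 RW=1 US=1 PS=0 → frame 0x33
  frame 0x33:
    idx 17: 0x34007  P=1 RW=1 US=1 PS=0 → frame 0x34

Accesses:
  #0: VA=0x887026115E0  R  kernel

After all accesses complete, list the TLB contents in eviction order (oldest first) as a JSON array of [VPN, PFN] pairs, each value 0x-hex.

Walk each access:
#0 VA=0x887026115E0 (r,kernel):
  [0] read 0x2E idx=17: raw=0x30007 flags P=1 W=1 U=1 S=0
  [1] read 0x30 idx=28: raw=0x31007 flags P=1 W=1 U=1 S=0
  [2] read 0x31 idx=19: raw=0x33007 flags P=1 W=1 U=1 S=0
  [3] read 0x33 idx=17: raw=0x34007 flags P=1 W=1 U=1 S=0
  → PA=0x345E0  (4 entries read)

TLB: [["0x88702611", "0x34"]]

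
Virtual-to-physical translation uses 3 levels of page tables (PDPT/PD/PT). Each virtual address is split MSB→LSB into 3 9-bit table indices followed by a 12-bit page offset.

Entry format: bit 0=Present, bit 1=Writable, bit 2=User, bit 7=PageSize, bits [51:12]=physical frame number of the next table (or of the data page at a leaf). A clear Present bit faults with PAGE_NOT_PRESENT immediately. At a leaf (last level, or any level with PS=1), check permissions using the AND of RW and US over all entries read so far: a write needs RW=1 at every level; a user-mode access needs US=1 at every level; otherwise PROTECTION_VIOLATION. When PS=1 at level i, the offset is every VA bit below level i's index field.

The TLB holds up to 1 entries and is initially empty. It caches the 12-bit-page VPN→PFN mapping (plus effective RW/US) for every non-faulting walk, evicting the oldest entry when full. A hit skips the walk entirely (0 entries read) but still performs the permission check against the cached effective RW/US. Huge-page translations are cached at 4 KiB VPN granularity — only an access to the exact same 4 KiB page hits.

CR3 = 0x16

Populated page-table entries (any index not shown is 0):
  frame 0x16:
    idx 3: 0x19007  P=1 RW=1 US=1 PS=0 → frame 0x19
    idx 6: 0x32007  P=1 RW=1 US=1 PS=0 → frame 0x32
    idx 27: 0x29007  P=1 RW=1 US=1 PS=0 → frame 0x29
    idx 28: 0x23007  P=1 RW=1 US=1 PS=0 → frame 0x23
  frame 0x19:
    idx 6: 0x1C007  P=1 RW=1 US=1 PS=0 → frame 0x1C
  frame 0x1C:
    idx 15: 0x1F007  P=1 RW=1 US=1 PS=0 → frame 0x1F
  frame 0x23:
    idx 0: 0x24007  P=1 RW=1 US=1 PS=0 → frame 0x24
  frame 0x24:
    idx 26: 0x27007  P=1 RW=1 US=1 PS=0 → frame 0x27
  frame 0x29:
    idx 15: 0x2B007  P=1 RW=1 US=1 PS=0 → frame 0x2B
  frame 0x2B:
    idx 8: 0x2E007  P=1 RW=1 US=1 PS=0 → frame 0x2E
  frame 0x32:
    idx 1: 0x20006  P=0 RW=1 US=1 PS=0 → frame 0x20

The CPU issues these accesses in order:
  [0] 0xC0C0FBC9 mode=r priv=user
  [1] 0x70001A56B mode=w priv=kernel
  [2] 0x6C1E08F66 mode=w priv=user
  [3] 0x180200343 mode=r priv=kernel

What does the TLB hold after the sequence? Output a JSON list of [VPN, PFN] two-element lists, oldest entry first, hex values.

Walk each access:
#0 VA=0xC0C0FBC9 (r,user):
  lvl0: tbl 0x16, slot 3 ⇒ 0x19007 (P1/RW1/US1/PS0)
  lvl1: tbl 0x19, slot 6 ⇒ 0x1C007 (P1/RW1/US1/PS0)
  lvl2: tbl 0x1C, slot 15 ⇒ 0x1F007 (P1/RW1/US1/PS0)
  → PA=0x1FBC9  (3 entries read)
#1 VA=0x70001A56B (w,kernel):
  lvl0: tbl 0x16, slot 28 ⇒ 0x23007 (P1/RW1/US1/PS0)
  lvl1: tbl 0x23, slot 0 ⇒ 0x24007 (P1/RW1/US1/PS0)
  lvl2: tbl 0x24, slot 26 ⇒ 0x27007 (P1/RW1/US1/PS0)
  → PA=0x2756B  (3 entries read)
#2 VA=0x6C1E08F66 (w,user):
  lvl0: tbl 0x16, slot 27 ⇒ 0x29007 (P1/RW1/US1/PS0)
  lvl1: tbl 0x29, slot 15 ⇒ 0x2B007 (P1/RW1/US1/PS0)
  lvl2: tbl 0x2B, slot 8 ⇒ 0x2E007 (P1/RW1/US1/PS0)
  → PA=0x2EF66  (3 entries read)
#3 VA=0x180200343 (r,kernel):
  lvl0: tbl 0x16, slot 6 ⇒ 0x32007 (P1/RW1/US1/PS0)
  lvl1: tbl 0x32, slot 1 ⇒ 0x20006 (P0/RW1/US1/PS0)
  ✗ PAGE_NOT_PRESENT  [2 reads]

TLB: [["0x6C1E08", "0x2E"]]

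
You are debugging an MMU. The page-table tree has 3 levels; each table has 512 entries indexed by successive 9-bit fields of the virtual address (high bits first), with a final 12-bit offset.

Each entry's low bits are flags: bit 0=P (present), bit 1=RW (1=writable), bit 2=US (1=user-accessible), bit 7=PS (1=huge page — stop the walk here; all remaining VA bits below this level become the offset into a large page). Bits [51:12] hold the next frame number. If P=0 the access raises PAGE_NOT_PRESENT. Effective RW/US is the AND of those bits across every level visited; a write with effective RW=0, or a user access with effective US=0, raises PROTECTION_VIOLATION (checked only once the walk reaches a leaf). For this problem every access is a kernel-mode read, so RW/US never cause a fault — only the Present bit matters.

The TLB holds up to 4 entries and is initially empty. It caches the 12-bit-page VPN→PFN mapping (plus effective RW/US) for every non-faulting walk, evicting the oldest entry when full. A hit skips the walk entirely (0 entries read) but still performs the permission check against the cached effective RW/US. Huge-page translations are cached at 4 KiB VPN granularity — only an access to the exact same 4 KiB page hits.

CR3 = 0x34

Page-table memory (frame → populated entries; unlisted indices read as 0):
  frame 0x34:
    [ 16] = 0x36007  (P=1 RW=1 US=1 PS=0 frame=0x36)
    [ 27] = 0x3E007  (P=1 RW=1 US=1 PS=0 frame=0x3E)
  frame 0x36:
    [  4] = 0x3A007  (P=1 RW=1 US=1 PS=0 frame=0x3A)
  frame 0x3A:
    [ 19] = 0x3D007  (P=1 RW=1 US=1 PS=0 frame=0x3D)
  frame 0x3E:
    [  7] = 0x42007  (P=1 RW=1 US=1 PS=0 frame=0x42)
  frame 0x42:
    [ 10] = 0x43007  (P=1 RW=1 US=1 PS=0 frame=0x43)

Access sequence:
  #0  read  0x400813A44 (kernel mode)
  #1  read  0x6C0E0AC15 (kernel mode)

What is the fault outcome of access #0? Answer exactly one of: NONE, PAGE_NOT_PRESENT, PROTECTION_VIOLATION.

Per-access translation:
#0 VA=0x400813A44 (r,kernel):
  [0] read 0x34 idx=16: raw=0x36007 flags P=1 W=1 U=1 S=0
  [1] read 0x36 idx=4: raw=0x3A007 flags P=1 W=1 U=1 S=0
  [2] read 0x3A idx=19: raw=0x3D007 flags P=1 W=1 U=1 S=0
  ⇒ phys 0x3DA44  [3 reads]
#1 VA=0x6C0E0AC15 (r,kernel):
  [0] read 0x34 idx=27: raw=0x3E007 flags P=1 W=1 U=1 S=0
  [1] read 0x3E idx=7: raw=0x42007 flags P=1 W=1 U=1 S=0
  [2] read 0x42 idx=10: raw=0x43007 flags P=1 W=1 U=1 S=0
  ⇒ phys 0x43C15  [3 reads]

Access #0 fault: NONE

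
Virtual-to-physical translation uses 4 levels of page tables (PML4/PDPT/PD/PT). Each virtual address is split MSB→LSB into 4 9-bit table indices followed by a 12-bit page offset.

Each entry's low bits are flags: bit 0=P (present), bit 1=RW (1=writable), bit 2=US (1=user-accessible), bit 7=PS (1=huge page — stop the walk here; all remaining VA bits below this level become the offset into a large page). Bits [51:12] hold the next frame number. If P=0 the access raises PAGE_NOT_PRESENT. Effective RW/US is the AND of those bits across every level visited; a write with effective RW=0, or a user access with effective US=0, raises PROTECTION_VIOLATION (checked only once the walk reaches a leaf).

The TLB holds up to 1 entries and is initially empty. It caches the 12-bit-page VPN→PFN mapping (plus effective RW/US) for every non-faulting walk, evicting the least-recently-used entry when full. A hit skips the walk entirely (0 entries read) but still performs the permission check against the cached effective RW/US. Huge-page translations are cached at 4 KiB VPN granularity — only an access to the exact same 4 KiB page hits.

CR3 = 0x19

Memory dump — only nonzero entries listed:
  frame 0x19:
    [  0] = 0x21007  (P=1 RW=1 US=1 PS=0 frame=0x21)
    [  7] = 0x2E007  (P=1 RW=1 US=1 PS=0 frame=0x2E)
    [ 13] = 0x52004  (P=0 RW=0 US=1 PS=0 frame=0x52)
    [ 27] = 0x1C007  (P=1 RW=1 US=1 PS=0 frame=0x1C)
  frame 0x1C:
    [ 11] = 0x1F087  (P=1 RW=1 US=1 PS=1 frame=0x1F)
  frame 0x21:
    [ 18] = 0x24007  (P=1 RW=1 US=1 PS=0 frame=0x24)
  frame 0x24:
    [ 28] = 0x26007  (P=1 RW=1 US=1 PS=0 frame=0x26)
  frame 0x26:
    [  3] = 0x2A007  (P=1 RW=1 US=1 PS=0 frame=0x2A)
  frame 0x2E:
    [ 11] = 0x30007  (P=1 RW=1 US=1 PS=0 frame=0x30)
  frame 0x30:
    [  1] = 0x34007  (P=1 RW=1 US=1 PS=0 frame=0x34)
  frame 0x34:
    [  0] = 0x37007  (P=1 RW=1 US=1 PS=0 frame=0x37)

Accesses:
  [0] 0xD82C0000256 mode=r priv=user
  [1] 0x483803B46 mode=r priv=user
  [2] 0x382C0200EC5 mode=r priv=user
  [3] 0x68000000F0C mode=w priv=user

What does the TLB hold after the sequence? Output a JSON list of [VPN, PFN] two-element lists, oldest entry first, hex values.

Trace:
#0 VA=0xD82C0000256 (r,user):
  lvl0: tbl 0x19, slot 27 ⇒ 0x1C007 (P1/RW1/US1/PS0)
  lvl1: tbl 0x1C, slot 11 ⇒ 0x1F087 (P1/RW1/US1/PS1)
  → PA=0x1F256 (huge @L1)  (2 entries read)
#1 VA=0x483803B46 (r,user):
  lvl0: tbl 0x19, slot 0 ⇒ 0x21007 (P1/RW1/US1/PS0)
  lvl1: tbl 0x21, slot 18 ⇒ 0x24007 (P1/RW1/US1/PS0)
  lvl2: tbl 0x24, slot 28 ⇒ 0x26007 (P1/RW1/US1/PS0)
  lvl3: tbl 0x26, slot 3 ⇒ 0x2A007 (P1/RW1/US1/PS0)
  → PA=0x2AB46  (4 entries read)
#2 VA=0x382C0200EC5 (r,user):
  lvl0: tbl 0x19, slot 7 ⇒ 0x2E007 (P1/RW1/US1/PS0)
  lvl1: tbl 0x2E, slot 11 ⇒ 0x30007 (P1/RW1/US1/PS0)
  lvl2: tbl 0x30, slot 1 ⇒ 0x34007 (P1/RW1/US1/PS0)
  lvl3: tbl 0x34, slot 0 ⇒ 0x37007 (P1/RW1/US1/PS0)
  → PA=0x37EC5  (4 entries read)
#3 VA=0x68000000F0C (w,user):
  lvl0: tbl 0x19, slot 13 ⇒ 0x52004 (P0/RW0/US1/PS0)
  ⇒ fault: PAGE_NOT_PRESENT  — 1 lookups

TLB: [["0x382C0200", "0x37"]]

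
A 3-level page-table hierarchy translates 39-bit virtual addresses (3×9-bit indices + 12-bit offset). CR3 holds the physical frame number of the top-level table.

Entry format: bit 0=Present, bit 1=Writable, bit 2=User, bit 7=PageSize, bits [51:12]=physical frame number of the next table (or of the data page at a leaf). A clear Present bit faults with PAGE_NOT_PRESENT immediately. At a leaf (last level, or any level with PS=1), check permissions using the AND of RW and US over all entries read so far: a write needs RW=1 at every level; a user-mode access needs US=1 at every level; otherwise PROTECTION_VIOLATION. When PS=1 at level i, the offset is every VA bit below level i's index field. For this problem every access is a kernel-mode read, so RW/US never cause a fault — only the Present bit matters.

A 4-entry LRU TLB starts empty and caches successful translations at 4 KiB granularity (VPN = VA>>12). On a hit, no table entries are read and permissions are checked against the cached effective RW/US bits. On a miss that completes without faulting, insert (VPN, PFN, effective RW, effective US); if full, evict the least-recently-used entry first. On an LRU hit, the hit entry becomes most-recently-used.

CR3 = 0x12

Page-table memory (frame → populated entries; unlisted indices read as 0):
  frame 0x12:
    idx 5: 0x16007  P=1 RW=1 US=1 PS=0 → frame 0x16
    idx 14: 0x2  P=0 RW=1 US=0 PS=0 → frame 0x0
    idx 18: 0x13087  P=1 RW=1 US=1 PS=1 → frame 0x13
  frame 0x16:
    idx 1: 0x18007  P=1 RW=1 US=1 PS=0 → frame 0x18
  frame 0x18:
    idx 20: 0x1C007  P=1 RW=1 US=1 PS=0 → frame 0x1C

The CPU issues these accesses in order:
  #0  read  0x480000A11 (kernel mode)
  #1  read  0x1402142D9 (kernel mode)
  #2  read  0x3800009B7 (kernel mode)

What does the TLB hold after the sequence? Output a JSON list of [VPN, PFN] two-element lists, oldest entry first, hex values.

Per-access translation:
#0 VA=0x480000A11 (r,kernel):
  L0 @0x12[18] → 0x13087  P=1,RW=1,US=1,PS=1
  ✓ 0x13A11 (huge @L0)  — 1 lookups
#1 VA=0x1402142D9 (r,kernel):
  L0 @0x12[5] → 0x16007  P=1,RW=1,US=1,PS=0
  L1 @0x16[1] → 0x18007  P=1,RW=1,US=1,PS=0
  L2 @0x18[20] → 0x1C007  P=1,RW=1,US=1,PS=0
  ✓ 0x1C2D9  — 3 lookups
#2 VA=0x3800009B7 (r,kernel):
  L0 @0x12[14] → 0x2  P=0,RW=1,US=0,PS=0
  ⇒ fault: PAGE_NOT_PRESENT  — 1 lookups

TLB: [["0x480000", "0x13"], ["0x140214", "0x1C"]]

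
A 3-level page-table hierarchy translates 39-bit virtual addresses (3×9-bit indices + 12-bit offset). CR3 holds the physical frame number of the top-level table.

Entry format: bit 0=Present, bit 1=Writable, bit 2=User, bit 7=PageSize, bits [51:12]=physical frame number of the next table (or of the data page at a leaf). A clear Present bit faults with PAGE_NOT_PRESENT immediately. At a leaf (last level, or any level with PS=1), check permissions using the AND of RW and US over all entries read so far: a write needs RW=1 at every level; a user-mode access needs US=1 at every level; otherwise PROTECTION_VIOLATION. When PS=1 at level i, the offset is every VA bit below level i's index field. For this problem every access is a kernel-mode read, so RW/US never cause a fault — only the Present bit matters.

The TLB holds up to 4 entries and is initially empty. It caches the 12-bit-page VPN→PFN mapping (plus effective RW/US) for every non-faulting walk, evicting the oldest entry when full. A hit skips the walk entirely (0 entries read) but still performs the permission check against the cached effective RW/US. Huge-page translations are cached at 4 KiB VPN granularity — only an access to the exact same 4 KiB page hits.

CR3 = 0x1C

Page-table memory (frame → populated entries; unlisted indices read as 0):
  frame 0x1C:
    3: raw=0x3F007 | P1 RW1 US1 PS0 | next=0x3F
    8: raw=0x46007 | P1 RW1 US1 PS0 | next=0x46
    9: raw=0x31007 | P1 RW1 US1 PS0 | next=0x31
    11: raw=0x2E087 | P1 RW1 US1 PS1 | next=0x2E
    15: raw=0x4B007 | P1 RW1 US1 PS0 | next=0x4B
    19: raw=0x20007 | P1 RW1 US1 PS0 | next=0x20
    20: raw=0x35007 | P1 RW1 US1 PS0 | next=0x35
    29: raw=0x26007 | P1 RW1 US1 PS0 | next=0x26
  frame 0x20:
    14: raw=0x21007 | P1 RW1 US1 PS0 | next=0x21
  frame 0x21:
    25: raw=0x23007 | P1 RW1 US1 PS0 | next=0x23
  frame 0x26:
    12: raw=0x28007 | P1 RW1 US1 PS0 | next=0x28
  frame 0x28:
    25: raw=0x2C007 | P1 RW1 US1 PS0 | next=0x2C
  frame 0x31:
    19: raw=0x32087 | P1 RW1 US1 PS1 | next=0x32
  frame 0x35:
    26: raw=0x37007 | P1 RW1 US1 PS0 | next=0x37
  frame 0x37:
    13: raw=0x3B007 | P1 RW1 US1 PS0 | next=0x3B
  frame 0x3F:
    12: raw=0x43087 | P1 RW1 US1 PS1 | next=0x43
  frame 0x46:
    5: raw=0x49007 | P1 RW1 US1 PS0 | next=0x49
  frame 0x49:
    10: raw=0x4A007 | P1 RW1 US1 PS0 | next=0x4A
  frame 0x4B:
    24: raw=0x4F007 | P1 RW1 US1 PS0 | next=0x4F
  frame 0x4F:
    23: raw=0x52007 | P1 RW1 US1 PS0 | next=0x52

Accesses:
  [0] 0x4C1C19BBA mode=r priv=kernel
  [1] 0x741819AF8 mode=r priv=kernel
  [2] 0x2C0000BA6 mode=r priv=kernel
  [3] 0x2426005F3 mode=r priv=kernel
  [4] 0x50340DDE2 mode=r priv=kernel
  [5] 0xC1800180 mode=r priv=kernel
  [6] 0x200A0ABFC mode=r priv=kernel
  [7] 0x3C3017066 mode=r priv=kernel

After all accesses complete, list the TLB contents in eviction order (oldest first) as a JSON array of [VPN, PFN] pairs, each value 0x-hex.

Trace:
#0 VA=0x4C1C19BBA (r,kernel):
  [0] read 0x1C idx=19: raw=0x20007 flags P=1 W=1 U=1 S=0
  [1] read 0x20 idx=14: raw=0x21007 flags P=1 W=1 U=1 S=0
  [2] read 0x21 idx=25: raw=0x23007 flags P=1 W=1 U=1 S=0
  ✓ 0x23BBA  — 3 lookups
#1 VA=0x741819AF8 (r,kernel):
  [0] read 0x1C idx=29: raw=0x26007 flags P=1 W=1 U=1 S=0
  [1] read 0x26 idx=12: raw=0x28007 flags P=1 W=1 U=1 S=0
  [2] read 0x28 idx=25: raw=0x2C007 flags P=1 W=1 U=1 S=0
  ✓ 0x2CAF8  — 3 lookups
#2 VA=0x2C0000BA6 (r,kernel):
  [0] read 0x1C idx=11: raw=0x2E087 flags P=1 W=1 U=1 S=1
  ✓ 0x2EBA6 (huge @L0)  — 1 lookups
#3 VA=0x2426005F3 (r,kernel):
  [0] read 0x1C idx=9: raw=0x31007 flags P=1 W=1 U=1 S=0
  [1] read 0x31 idx=19: raw=0x32087 flags P=1 W=1 U=1 S=1
  ✓ 0x325F3 (huge @L1)  — 2 lookups
#4 VA=0x50340DDE2 (r,kernel):
  [0] read 0x1C idx=20: raw=0x35007 flags P=1 W=1 U=1 S=0
  [1] read 0x35 idx=26: raw=0x37007 flags P=1 W=1 U=1 S=0
  [2] read 0x37 idx=13: raw=0x3B007 flags P=1 W=1 U=1 S=0
  ✓ 0x3BDE2  — 3 lookups
#5 VA=0xC1800180 (r,kernel):
  [0] read 0x1C idx=3: raw=0x3F007 flags P=1 W=1 U=1 S=0
  [1] read 0x3F idx=12: raw=0x43087 flags P=1 W=1 U=1 S=1
  ✓ 0x43180 (huge @L1)  — 2 lookups
#6 VA=0x200A0ABFC (r,kernel):
  [0] read 0x1C idx=8: raw=0x46007 flags P=1 W=1 U=1 S=0
  [1] read 0x46 idx=5: raw=0x49007 flags P=1 W=1 U=1 S=0
  [2] read 0x49 idx=10: raw=0x4A007 flags P=1 W=1 U=1 S=0
  ✓ 0x4ABFC  — 3 lookups
#7 VA=0x3C3017066 (r,kernel):
  [0] read 0x1C idx=15: raw=0x4B007 flags P=1 W=1 U=1 S=0
  [1] read 0x4B idx=24: raw=0x4F007 flags P=1 W=1 U=1 S=0
  [2] read 0x4F idx=23: raw=0x52007 flags P=1 W=1 U=1 S=0
  ✓ 0x52066  — 3 lookups

TLB: [["0x50340D", "0x3B"], ["0xC1800", "0x43"], ["0x200A0A", "0x4A"], ["0x3C3017", "0x52"]]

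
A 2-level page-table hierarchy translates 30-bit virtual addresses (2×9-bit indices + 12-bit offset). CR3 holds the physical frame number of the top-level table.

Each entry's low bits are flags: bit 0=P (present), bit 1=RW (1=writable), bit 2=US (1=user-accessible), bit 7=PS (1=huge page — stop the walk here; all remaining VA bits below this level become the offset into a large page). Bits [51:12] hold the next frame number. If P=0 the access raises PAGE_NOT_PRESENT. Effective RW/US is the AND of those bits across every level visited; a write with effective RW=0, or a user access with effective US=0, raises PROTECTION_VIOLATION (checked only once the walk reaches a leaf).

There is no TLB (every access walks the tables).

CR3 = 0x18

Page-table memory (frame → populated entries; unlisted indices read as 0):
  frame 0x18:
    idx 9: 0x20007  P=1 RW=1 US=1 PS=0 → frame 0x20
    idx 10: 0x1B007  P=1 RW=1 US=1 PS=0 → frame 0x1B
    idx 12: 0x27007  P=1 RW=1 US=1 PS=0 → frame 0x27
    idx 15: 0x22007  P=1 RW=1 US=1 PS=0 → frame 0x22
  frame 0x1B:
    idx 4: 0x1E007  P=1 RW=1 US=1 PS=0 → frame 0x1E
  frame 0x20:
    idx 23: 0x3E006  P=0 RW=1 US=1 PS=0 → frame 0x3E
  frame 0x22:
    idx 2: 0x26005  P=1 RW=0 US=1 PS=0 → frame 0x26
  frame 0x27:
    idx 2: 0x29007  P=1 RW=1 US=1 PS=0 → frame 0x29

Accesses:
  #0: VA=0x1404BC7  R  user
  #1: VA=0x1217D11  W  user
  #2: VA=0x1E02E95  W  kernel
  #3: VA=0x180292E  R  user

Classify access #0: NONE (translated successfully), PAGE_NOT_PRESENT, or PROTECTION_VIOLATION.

Trace:
#0 VA=0x1404BC7 (r,user):
  [0] read 0x18 idx=10: raw=0x1B007 flags P=1 W=1 U=1 S=0
  [1] read 0x1B idx=4: raw=0x1E007 flags P=1 W=1 U=1 S=0
  ✓ 0x1EBC7  — 2 lookups
#1 VA=0x1217D11 (w,user):
  [0] read 0x18 idx=9: raw=0x20007 flags P=1 W=1 U=1 S=0
  [1] read 0x20 idx=23: raw=0x3E006 flags P=0 W=1 U=1 S=0
  → PAGE_NOT_PRESENT  (2 entries read)
#2 VA=0x1E02E95 (w,kernel):
  [0] read 0x18 idx=15: raw=0x22007 flags P=1 W=1 U=1 S=0
  [1] read 0x22 idx=2: raw=0x26005 flags P=1 W=0 U=1 S=0
  → PROTECTION_VIOLATION  (2 entries read)
#3 VA=0x180292E (r,user):
  [0] read 0x18 idx=12: raw=0x27007 flags P=1 W=1 U=1 S=0
  [1] read 0x27 idx=2: raw=0x29007 flags P=1 W=1 U=1 S=0
  ✓ 0x2992E  — 2 lookups

Access #0 fault: NONE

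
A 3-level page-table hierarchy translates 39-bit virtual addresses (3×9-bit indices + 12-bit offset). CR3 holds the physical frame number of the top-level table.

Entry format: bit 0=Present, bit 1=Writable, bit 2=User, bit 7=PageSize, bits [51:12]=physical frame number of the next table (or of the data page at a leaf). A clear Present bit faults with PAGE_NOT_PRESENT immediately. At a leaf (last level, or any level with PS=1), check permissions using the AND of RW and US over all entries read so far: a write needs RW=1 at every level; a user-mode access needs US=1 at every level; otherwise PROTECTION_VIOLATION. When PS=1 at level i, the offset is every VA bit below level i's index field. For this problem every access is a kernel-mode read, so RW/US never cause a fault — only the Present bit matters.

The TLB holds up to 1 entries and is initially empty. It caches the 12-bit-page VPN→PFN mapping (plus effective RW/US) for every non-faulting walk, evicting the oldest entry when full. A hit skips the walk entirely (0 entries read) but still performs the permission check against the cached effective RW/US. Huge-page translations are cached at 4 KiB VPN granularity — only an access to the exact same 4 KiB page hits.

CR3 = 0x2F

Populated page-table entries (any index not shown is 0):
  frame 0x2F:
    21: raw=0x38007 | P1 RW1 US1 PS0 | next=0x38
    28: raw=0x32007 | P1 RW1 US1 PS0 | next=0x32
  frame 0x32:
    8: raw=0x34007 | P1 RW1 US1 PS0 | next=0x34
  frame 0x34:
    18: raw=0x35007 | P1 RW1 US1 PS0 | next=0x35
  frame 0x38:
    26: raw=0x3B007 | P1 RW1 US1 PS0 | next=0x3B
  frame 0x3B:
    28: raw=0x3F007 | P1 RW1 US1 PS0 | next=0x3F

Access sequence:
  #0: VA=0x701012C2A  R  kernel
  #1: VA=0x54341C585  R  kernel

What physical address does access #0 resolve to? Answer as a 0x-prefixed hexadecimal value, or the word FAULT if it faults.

Per-access translation:
#0 VA=0x701012C2A (r,kernel):
  lvl0: tbl 0x2F, slot 28 ⇒ 0x32007 (P1/RW1/US1/PS0)
  lvl1: tbl 0x32, slot 8 ⇒ 0x34007 (P1/RW1/US1/PS0)
  lvl2: tbl 0x34, slot 18 ⇒ 0x35007 (P1/RW1/US1/PS0)
  ✓ 0x35C2A  — 3 lookups
#1 VA=0x54341C585 (r,kernel):
  lvl0: tbl 0x2F, slot 21 ⇒ 0x38007 (P1/RW1/US1/PS0)
  lvl1: tbl 0x38, slot 26 ⇒ 0x3B007 (P1/RW1/US1/PS0)
  lvl2: tbl 0x3B, slot 28 ⇒ 0x3F007 (P1/RW1/US1/PS0)
  ✓ 0x3F585  — 3 lookups

Access #0 PA: 0x35C2A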